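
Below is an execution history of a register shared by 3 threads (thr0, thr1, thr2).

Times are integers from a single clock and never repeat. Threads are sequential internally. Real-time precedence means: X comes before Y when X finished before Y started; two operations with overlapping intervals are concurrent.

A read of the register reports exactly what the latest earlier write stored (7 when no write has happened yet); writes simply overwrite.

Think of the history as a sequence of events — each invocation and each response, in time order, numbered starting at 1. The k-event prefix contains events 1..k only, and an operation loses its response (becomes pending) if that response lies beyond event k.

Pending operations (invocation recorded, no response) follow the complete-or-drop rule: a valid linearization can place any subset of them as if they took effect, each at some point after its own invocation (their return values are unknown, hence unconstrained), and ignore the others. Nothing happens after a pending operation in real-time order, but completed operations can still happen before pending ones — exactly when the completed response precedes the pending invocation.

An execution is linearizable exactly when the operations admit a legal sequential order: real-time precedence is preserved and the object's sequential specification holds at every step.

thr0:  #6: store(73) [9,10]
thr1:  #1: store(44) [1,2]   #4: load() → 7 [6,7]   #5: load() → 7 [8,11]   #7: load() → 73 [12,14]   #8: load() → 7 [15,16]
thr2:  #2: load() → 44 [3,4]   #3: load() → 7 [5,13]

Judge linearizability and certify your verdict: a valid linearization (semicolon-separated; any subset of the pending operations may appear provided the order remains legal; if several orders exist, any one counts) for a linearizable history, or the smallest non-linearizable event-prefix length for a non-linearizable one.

already the first 7 events (up to #4's response at time 7) admit no linearization; the first 6 still do
exhaustive check: the 3 completed register ops admit one real-time order; illegal
completion choices over the 1 pending operation (#3) were checked; none helps
one such order, #1, #2, #4 (pending dropped), breaks at step 3 where #4 load() → 7 is illegal

not linearizable — minimal violating prefix: 7 events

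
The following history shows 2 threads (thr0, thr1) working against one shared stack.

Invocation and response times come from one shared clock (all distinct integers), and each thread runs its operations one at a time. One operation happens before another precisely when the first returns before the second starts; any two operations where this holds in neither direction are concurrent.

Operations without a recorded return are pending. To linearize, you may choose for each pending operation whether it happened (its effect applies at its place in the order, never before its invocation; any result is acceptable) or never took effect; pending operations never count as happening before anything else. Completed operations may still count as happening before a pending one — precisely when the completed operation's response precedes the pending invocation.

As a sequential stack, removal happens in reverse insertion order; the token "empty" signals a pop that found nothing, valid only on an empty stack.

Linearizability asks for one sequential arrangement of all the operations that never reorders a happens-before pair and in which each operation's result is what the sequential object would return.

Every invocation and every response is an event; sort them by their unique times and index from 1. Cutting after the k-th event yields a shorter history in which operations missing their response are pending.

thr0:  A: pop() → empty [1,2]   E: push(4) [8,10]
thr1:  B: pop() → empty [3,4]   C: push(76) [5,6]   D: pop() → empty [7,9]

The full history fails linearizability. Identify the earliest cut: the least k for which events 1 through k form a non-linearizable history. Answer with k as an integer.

a valid linearization of events 1..8 exists, for instance A, B, C:
1. A pop() → empty, leaving stack <>
2. B pop() → empty, leaving stack <>
3. C push(76), leaving stack <76>
include event 9 — D responding at 9 — and every candidate order breaks
no completion choice of the 1 pending operation (E) rescues it — every subset was tried
sample order A, B, C, D (pending dropped) stalls at step 4 — D pop() → empty has no legal effect

9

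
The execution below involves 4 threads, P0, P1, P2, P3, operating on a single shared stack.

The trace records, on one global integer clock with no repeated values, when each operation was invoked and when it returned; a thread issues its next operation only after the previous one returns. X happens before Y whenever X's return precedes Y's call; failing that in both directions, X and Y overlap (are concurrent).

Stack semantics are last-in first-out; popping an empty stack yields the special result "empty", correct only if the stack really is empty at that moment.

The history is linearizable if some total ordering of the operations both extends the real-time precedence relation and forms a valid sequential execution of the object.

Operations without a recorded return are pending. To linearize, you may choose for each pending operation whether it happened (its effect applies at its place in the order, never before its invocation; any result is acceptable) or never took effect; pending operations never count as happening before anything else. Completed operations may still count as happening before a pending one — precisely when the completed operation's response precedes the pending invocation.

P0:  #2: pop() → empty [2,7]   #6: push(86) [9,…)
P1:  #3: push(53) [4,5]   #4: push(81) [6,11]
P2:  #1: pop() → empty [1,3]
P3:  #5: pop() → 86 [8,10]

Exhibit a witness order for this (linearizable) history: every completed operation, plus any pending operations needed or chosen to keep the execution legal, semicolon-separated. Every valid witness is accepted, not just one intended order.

#1; #2; #3; #4; #6; #5

after step 1 (#1 pop() → empty): stack <>
after step 2 (#2 pop() → empty): stack <>
after step 3 (#3 push(53)): stack <53>
after step 4 (#4 push(81)): stack <53,81>
after step 5 (#6 push(86) (pending, included)): stack <53,81,86>
after step 6 (#5 pop() → 86): stack <53,81>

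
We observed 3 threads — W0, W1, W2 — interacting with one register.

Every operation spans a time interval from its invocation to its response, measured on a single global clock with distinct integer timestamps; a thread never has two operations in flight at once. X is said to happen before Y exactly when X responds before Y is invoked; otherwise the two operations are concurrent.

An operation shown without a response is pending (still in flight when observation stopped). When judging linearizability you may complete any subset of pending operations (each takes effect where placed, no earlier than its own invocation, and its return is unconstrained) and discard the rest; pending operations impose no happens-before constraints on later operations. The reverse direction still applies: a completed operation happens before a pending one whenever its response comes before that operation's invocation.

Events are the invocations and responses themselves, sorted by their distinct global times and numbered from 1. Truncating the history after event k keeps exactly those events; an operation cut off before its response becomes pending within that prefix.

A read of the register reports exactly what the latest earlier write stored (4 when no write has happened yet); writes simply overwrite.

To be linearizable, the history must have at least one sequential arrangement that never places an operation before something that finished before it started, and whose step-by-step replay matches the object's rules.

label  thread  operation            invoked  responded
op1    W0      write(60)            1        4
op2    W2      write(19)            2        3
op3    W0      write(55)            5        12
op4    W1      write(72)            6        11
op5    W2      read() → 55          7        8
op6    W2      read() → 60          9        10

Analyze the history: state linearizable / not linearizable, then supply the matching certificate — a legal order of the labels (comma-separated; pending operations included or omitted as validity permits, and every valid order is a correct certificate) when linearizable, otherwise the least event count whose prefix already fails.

events 1..9 are fine; event 10 — the response of op6 at time 10 — makes the prefix non-linearizable
checked exhaustively: 2 real-time-consistent orders of 4 completed operations, zero legal register replays
including or dropping the 2 pending operations (op3, op4) in any combination fails
for example op1, op2, op5, op6 (pending dropped) fails at step 3: op5 read() → 55 is not legal there
for example op2, op1, op5, op6 (pending dropped) fails at step 3: op5 read() → 55 is not legal there

not linearizable — minimal violating prefix: 10 events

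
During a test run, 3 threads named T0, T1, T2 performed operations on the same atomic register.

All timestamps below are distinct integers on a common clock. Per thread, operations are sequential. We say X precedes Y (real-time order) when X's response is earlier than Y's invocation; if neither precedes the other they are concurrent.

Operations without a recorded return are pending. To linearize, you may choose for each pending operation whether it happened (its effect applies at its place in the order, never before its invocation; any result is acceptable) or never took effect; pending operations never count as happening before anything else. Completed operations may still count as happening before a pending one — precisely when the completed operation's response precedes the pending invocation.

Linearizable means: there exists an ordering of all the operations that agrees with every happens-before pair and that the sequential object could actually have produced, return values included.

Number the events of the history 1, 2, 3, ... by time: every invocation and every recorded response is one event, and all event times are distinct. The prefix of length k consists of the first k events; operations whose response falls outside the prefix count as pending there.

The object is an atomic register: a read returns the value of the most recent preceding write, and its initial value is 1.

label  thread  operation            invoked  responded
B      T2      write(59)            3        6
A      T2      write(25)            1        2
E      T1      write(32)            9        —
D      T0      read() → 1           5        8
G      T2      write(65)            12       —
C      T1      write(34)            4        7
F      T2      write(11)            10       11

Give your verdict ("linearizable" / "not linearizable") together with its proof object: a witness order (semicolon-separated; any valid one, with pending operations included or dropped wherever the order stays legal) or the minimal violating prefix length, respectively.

the violation lands at event 8, D's response at time 8: events 1..7 linearize, events 1..8 do not
checked exhaustively: 6 real-time-consistent orders of 4 completed operations, zero legal atomic register replays
for example A, B, C, D fails at step 4: D read() → 1 is not legal there
for example A, B, D, C fails at step 3: D read() → 1 is not legal there

not linearizable — minimal violating prefix: 8 events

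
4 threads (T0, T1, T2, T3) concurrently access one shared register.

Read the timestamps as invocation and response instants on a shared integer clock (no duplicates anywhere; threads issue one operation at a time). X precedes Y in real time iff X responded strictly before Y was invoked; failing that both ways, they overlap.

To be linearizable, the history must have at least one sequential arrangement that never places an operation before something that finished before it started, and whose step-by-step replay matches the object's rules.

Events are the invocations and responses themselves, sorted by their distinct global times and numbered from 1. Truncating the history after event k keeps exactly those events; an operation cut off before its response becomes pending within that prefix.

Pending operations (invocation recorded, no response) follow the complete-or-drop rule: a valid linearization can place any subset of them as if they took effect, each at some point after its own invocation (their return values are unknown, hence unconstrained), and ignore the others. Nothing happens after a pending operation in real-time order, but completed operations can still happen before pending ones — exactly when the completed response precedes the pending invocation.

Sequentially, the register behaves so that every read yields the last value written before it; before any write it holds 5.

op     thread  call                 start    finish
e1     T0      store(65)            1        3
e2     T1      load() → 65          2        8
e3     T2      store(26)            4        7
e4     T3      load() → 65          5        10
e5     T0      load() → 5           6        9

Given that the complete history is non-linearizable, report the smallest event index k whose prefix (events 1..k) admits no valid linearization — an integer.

9

events 1..8 are still linearizable — one witness is e1, e2, e3:
after step 1 (e1 store(65)): value 65
after step 2 (e2 load() → 65): value 65
after step 3 (e3 store(26)): value 26
adding event 9 (e5 responds at 9) leaves no legal real-time order
no completion choice of the 1 pending operation (e4) rescues it — every subset was tried
take e1, e2, e3, e5 (pending dropped): step 4 already fails, because e5 load() → 5 cannot occur there
take e1, e2, e5, e3 (pending dropped): step 3 already fails, because e5 load() → 5 cannot occur there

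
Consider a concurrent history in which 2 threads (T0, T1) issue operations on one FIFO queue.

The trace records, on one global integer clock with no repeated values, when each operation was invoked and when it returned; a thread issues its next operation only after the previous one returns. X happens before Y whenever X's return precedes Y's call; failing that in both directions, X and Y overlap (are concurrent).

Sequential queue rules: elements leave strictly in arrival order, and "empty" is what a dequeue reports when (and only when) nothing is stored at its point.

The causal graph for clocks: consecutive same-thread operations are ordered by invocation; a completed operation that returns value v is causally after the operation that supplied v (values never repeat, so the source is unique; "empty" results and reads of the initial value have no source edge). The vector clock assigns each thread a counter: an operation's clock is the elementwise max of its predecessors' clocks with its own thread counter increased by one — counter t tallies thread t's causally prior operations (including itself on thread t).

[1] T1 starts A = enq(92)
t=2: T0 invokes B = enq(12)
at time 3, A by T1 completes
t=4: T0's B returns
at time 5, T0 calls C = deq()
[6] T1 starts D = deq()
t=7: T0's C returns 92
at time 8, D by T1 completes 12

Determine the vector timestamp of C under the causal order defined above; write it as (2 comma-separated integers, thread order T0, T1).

(2, 1)

A, invoked 1, has no incoming edges; only T1's bump applies → (0, 1)
B, invoked 2, has no incoming edges; only T0's bump applies → (1, 0)
D, invoked 6, takes VC(A)=(0, 1), VC(B)=(1, 0) under max, adds 1 for T1 → (1, 2)
C, invoked 5, takes VC(A)=(0, 1), VC(B)=(1, 0) under max, adds 1 for T0 → (2, 1)
target: VC(C) = (2, 1)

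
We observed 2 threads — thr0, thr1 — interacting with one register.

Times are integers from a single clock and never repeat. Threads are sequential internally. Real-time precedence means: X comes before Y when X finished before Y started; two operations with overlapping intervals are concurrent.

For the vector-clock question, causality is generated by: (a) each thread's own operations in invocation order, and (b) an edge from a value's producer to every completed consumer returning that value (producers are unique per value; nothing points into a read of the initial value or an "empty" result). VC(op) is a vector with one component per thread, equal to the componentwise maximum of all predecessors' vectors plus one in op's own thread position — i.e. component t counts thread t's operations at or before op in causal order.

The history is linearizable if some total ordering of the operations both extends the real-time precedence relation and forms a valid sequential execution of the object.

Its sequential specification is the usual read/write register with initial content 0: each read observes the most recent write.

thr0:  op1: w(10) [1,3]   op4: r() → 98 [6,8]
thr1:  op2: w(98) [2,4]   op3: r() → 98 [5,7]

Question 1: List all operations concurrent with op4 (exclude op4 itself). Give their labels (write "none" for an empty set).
Answer: op3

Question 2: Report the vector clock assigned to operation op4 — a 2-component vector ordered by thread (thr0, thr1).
Answer: (2, 1)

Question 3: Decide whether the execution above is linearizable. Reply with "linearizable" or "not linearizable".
linearizable

a witness: op1, op2, op3, op4
1. op1 w(10), leaving value 10
2. op2 w(98), leaving value 98
3. op3 r() → 98, leaving value 98
4. op4 r() → 98, leaving value 98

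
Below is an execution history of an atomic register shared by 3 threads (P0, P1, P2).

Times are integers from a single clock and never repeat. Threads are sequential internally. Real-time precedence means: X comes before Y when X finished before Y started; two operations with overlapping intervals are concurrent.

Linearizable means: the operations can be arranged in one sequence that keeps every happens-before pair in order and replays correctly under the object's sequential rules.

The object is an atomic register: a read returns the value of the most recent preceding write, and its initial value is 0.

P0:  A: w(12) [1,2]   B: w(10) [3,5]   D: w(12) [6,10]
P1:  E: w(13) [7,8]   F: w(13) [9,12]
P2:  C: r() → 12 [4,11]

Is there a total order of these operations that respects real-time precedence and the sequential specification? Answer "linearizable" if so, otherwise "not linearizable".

linearizable

one valid linearization: A, B, D, C, E, F
step 1: A w(12) — value 12
step 2: B w(10) — value 10
step 3: D w(12) — value 12
step 4: C r() → 12 — value 12
step 5: E w(13) — value 13
step 6: F w(13) — value 13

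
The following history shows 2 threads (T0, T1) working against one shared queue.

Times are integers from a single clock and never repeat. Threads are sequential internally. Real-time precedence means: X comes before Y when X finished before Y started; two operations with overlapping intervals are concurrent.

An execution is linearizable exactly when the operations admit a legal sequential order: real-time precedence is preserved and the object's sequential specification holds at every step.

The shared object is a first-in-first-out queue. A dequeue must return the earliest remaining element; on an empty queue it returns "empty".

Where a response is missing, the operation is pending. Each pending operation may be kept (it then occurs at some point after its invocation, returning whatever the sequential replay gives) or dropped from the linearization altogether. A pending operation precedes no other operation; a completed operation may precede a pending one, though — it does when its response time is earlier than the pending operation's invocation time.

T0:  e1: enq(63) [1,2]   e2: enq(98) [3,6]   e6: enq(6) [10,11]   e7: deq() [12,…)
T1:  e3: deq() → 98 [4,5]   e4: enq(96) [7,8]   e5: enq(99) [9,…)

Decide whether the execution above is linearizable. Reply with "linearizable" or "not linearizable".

through event 4 a valid linearization exists; event 5 (e3 responding at time 5) ends that
exhaustive check: the 2 completed queue ops admit one real-time order; illegal
every completion of the 1 pending operation (e2) was checked; none linearizes
sample order e1, e3 (pending dropped) stalls at step 2 — e3 deq() → 98 has no legal effect

not linearizable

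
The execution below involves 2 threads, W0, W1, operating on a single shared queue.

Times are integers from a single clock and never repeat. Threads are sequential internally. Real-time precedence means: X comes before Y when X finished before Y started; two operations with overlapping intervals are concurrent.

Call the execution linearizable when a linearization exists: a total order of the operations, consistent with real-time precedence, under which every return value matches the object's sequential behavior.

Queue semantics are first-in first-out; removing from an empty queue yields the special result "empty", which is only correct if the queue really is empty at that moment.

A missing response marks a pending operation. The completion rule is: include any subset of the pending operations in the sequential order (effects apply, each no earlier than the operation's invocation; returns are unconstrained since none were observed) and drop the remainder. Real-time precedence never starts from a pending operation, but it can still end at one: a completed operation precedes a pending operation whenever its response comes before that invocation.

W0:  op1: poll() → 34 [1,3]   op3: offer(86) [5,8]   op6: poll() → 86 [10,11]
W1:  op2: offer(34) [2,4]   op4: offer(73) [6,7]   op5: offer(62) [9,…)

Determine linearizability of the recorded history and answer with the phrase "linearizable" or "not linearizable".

linearizable

a witness: op2, op1, op3, op4, op5, op6
1. op2 offer(34), leaving queue <34>
2. op1 poll() → 34, leaving queue <>
3. op3 offer(86), leaving queue <86>
4. op4 offer(73), leaving queue <86,73>
5. op5 offer(62) (pending, included), leaving queue <86,73,62>
6. op6 poll() → 86, leaving queue <73,62>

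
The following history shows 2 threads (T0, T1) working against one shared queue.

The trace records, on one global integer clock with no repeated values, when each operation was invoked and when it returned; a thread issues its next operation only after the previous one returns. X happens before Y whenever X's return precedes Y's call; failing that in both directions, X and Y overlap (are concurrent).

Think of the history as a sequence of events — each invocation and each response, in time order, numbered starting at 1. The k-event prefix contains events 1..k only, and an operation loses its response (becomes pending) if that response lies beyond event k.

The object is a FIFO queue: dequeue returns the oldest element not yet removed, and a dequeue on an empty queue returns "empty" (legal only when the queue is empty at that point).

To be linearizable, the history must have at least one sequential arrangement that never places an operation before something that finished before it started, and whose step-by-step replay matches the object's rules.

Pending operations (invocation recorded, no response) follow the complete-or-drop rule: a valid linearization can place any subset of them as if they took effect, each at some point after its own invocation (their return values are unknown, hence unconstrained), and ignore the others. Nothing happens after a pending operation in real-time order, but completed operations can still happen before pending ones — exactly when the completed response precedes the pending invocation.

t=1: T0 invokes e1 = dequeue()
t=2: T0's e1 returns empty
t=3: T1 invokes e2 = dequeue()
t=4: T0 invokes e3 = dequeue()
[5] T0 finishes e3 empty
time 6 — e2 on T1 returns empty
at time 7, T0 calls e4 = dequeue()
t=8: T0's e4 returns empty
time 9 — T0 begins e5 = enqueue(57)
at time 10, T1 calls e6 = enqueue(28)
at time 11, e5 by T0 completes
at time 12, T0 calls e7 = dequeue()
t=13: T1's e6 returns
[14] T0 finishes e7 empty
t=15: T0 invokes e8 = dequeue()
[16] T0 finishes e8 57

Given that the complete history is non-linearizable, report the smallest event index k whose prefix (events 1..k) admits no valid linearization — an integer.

one valid order for events 1..13 is e1, e2, e3, e4, e5, e6:
after step 1 (e1 dequeue() → empty): queue <>
after step 2 (e2 dequeue() → empty): queue <>
after step 3 (e3 dequeue() → empty): queue <>
after step 4 (e4 dequeue() → empty): queue <>
after step 5 (e5 enqueue(57)): queue <57>
after step 6 (e6 enqueue(28)): queue <57,28>
once event 14 joins (e7's response, time 14), exhaustive search finds no witness
e.g. e1, e2, e3, e4, e5, e6, e7: illegal at step 7, since e7 dequeue() → empty cannot apply there
e.g. e1, e2, e3, e4, e5, e7, e6: illegal at step 6, since e7 dequeue() → empty cannot apply there

14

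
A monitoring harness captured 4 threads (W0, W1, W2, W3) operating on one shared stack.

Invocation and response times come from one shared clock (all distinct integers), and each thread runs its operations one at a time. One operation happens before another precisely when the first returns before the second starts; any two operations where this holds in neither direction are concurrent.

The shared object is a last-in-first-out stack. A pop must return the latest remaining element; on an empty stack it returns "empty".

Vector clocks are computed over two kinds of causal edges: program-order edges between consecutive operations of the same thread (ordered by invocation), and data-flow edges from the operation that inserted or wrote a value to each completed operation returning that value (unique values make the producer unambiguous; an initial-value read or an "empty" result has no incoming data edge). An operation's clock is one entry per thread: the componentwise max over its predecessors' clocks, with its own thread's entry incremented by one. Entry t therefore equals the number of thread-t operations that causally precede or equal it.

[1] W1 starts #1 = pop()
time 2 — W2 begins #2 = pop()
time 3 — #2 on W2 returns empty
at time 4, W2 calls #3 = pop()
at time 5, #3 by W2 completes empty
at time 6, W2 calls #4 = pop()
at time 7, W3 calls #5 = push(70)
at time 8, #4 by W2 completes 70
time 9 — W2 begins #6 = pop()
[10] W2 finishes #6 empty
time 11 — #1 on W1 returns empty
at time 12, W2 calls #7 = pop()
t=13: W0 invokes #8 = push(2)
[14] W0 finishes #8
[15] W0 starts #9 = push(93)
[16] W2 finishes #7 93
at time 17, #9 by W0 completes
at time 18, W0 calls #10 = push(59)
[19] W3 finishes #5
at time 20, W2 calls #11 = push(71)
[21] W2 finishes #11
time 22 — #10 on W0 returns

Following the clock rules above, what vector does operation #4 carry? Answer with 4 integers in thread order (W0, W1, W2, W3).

root op #5, invoked 7: fresh clock plus W3's own tick → (0, 0, 0, 1)
root op #2, invoked 2: fresh clock plus W2's own tick → (0, 0, 1, 0)
root op #1, invoked 1: fresh clock plus W1's own tick → (0, 1, 0, 0)
root op #8, invoked 13: fresh clock plus W0's own tick → (1, 0, 0, 0)
VC(#3, invoked at 4): max of VC(#2)=(0, 0, 1, 0), then +1 on thread W2 → (0, 0, 2, 0)
VC(#9, invoked at 15): max of VC(#8)=(1, 0, 0, 0), then +1 on thread W0 → (2, 0, 0, 0)
VC(#10, invoked at 18): max of VC(#9)=(2, 0, 0, 0), then +1 on thread W0 → (3, 0, 0, 0)
VC(#4, invoked at 6): max of VC(#3)=(0, 0, 2, 0), VC(#5)=(0, 0, 0, 1), then +1 on thread W2 → (0, 0, 3, 1)
VC(#6, invoked at 9): max of VC(#4)=(0, 0, 3, 1), then +1 on thread W2 → (0, 0, 4, 1)
VC(#7, invoked at 12): max of VC(#6)=(0, 0, 4, 1), VC(#9)=(2, 0, 0, 0), then +1 on thread W2 → (2, 0, 5, 1)
VC(#11, invoked at 20): max of VC(#7)=(2, 0, 5, 1), then +1 on thread W2 → (2, 0, 6, 1)
target: VC(#4) = (0, 0, 3, 1)

(0, 0, 3, 1)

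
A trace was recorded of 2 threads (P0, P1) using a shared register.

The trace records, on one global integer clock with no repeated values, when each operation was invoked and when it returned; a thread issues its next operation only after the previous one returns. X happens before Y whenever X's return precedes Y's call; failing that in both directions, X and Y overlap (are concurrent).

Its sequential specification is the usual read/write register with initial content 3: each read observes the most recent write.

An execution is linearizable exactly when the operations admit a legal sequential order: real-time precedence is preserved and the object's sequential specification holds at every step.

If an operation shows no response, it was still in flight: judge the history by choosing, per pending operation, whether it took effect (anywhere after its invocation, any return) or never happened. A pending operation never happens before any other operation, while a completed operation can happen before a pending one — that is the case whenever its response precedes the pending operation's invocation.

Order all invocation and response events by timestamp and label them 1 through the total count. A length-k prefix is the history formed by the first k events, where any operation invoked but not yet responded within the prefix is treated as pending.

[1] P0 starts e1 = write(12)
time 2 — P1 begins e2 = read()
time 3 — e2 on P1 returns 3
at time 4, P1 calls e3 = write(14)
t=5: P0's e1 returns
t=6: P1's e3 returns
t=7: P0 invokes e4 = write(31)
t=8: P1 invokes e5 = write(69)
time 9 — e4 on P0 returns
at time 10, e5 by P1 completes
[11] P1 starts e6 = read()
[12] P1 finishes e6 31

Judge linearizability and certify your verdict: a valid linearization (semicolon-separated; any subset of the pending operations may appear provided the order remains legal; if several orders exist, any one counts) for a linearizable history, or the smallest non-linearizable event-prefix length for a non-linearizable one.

linearizable — witness: e2; e1; e3; e5; e4; e6

step 1: e2 read() → 3 — value 3
step 2: e1 write(12) — value 12
step 3: e3 write(14) — value 14
step 4: e5 write(69) — value 69
step 5: e4 write(31) — value 31
step 6: e6 read() → 31 — value 31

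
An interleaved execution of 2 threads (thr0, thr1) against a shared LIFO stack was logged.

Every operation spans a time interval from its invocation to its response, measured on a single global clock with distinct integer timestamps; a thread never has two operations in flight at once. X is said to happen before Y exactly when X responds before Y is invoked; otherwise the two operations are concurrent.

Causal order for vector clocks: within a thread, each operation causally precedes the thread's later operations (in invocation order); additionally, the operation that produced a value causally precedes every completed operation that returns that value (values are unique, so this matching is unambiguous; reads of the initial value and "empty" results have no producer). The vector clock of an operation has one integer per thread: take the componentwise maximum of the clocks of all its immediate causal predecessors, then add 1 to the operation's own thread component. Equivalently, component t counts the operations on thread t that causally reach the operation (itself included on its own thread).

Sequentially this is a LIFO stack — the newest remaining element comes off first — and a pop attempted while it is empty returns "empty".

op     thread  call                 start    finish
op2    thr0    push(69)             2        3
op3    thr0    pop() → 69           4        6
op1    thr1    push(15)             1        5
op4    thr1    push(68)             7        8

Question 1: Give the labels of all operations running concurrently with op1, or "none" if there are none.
op2, op3

op1 spans [1,5]; an op avoiding the whole window 1..5 is ordered, any other is concurrent
op2 [2,3]: concurrent
op3 [4,6]: concurrent
op4 [7,8]: after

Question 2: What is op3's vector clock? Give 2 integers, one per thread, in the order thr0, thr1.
(2, 0)

op1, invoked 1, has no incoming edges; only thr1's bump applies → (0, 1)
op2, invoked 2, has no incoming edges; only thr0's bump applies → (1, 0)
VC(op4, invoked at 7): max of VC(op1)=(0, 1), then +1 on thread thr1 → (0, 2)
VC(op3, invoked at 4): max of VC(op2)=(1, 0), then +1 on thread thr0 → (2, 0)
target: VC(op3) = (2, 0)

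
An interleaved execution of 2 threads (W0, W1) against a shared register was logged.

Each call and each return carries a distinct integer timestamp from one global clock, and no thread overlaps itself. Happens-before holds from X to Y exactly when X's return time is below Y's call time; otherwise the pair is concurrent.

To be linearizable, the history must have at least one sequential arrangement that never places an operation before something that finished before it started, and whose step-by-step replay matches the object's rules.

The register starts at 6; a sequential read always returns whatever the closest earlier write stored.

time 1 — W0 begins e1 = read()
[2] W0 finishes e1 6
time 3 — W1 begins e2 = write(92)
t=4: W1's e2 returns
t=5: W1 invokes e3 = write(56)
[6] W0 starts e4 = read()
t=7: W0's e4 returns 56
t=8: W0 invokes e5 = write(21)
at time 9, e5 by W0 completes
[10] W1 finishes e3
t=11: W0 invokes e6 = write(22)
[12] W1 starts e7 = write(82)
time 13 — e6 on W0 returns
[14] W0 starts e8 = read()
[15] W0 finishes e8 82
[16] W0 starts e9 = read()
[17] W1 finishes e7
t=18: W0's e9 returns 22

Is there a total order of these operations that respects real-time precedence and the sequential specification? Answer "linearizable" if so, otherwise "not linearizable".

not linearizable

the violation lands at event 18, e9's response at time 18: events 1..17 linearize, events 1..18 do not
checked exhaustively: 12 real-time-consistent orders of 9 completed operations, zero legal register replays
sample order e1, e2, e3, e4, e5, e6, e7, e8, e9 stalls at step 9 — e9 read() → 22 has no legal effect
sample order e1, e2, e3, e4, e5, e6, e8, e7, e9 stalls at step 7 — e8 read() → 82 has no legal effect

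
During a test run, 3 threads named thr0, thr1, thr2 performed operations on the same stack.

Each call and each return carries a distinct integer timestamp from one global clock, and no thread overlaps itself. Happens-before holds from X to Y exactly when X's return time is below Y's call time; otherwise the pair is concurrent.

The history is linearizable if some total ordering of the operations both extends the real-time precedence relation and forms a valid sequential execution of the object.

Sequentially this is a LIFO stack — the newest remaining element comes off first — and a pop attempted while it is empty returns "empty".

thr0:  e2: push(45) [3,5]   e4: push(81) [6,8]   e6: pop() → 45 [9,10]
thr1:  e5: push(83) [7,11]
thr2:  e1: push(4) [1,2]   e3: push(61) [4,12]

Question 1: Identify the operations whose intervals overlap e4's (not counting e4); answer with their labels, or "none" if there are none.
e4 spans [6,8]; an op avoiding the whole window 6..8 is ordered, any other is concurrent
e1 [1,2]: before
e2 [3,5]: before
e3 [4,12]: concurrent
e5 [7,11]: concurrent
e6 [9,10]: after

e3, e5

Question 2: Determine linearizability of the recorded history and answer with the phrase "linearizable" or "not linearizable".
already the first 10 events (up to e6's response at time 10) admit no linearization; the first 9 still do
one real-time candidate order over the 4 completed operations — the stack replay rejects it
including or dropping the 2 pending operations (e3, e5) in any combination fails
sample order e1, e2, e4, e6 (pending dropped) stalls at step 4 — e6 pop() → 45 has no legal effect

not linearizable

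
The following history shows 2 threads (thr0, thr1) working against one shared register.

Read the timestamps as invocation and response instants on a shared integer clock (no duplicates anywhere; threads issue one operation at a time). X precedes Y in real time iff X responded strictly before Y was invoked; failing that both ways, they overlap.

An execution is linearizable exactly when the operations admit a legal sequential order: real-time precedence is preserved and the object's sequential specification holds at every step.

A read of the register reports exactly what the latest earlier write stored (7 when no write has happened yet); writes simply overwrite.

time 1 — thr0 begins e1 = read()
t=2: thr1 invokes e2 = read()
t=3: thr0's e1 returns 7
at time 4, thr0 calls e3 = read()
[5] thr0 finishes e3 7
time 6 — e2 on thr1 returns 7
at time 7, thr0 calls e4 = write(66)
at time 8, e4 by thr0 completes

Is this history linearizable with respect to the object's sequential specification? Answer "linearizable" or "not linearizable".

linearizable

a witness: e1, e2, e3, e4
after step 1 (e1 read() → 7): value 7
after step 2 (e2 read() → 7): value 7
after step 3 (e3 read() → 7): value 7
after step 4 (e4 write(66)): value 66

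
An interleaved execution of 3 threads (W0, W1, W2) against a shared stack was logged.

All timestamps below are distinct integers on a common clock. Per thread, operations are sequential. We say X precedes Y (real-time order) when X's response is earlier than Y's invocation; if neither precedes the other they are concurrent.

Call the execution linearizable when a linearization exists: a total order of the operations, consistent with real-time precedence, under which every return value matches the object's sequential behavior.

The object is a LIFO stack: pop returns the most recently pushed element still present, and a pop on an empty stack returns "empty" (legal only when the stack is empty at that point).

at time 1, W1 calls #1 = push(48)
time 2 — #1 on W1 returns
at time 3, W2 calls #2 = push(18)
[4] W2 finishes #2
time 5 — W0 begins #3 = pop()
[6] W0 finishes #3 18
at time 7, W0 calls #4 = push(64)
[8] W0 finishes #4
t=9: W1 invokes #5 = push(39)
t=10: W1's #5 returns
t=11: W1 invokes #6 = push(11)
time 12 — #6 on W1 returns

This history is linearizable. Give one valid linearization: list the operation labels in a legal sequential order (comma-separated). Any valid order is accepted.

1. #1 push(48), leaving stack <48>
2. #2 push(18), leaving stack <48,18>
3. #3 pop() → 18, leaving stack <48>
4. #4 push(64), leaving stack <48,64>
5. #5 push(39), leaving stack <48,64,39>
6. #6 push(11), leaving stack <48,64,39,11>

#1, #2, #3, #4, #5, #6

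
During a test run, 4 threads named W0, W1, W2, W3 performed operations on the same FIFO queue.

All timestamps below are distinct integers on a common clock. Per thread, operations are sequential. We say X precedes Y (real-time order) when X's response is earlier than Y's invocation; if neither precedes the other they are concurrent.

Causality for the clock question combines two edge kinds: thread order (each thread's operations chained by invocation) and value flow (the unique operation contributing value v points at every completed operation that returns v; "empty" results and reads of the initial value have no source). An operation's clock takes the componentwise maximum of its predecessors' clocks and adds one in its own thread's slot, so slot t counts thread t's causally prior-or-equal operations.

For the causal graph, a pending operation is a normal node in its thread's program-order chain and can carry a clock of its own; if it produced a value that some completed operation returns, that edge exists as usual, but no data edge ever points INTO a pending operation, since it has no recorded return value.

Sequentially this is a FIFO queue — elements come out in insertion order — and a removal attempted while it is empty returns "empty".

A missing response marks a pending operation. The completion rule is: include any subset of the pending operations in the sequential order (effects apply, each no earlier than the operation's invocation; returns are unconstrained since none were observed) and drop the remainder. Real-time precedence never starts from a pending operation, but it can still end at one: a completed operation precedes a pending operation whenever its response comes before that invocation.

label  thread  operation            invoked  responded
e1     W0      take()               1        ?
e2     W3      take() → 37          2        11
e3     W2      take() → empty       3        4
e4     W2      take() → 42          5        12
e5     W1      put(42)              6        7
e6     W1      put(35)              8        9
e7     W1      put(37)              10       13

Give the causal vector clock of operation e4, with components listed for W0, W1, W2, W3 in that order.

e3 (invocation 3): nothing precedes it; W2's component alone gives (0, 0, 1, 0)
e5 (invocation 6): nothing precedes it; W1's component alone gives (0, 1, 0, 0)
e1 (invocation 1): nothing precedes it; W0's component alone gives (1, 0, 0, 0)
e6 (invocation 8): componentwise max over VC(e5)=(0, 1, 0, 0), +1 at W1, giving (0, 2, 0, 0)
e4 (invocation 5): componentwise max over VC(e3)=(0, 0, 1, 0), VC(e5)=(0, 1, 0, 0), +1 at W2, giving (0, 1, 2, 0)
e7 (invocation 10): componentwise max over VC(e6)=(0, 2, 0, 0), +1 at W1, giving (0, 3, 0, 0)
e2 (invocation 2): componentwise max over VC(e7)=(0, 3, 0, 0), +1 at W3, giving (0, 3, 0, 1)
target: VC(e4) = (0, 1, 2, 0)

(0, 1, 2, 0)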